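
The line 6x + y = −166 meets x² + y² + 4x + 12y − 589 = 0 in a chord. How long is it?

2√37

Centre (−2, −6), r² = 629. Perpendicular distance d from centre to line = |148| / √37 = 148/√37.
Chord = 2√(r² − d²) = 2·√(37) = 2√37.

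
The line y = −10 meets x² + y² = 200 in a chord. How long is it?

20

Express y = −10 and substitute into the circle:
x² − 100 = 0
x = 10 or x = −10, giving (10, −10) and (−10, −10).
Chord length = distance between (10, −10) and (−10, −10) = √400 = 20.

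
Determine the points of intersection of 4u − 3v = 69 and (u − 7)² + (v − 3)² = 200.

Express v = (−69 + 4u)/3 and substitute into the circle:
25u² − 750u + 4725 = 0  ⟹  u² − 30u + 189 = 0
u = 21 or u = 9, giving (21, 5) and (9, −11).

(9, −11) and (21, 5)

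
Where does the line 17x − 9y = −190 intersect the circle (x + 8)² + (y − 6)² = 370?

(−17, −11) and (1, 23)

Substitute y = (190 + 17x)/9:
370x² + 5920x − 6290 = 0  ⟹  x² + 16x − 17 = 0
x = 1 or x = −17, giving (1, 23) and (−17, −11).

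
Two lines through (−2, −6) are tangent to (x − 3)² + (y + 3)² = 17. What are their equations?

A line y − (−6) = m(x − (−2)) is tangent when its distance from (3, −3) is √17:
(5m − (3))² = 17(m² + 1)
4m² − 15m − 4 = 0, so m = 4 or m = −1/4.
With m = 4: 4x − y = −2. With m = −1/4: x + 4y = −26.

4x − y = −2 and x + 4y = −26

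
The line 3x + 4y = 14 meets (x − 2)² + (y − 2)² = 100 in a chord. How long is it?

From the line, y = (14 − 3x)/4. Substituting:
25x² − 100x − 1500 = 0  ⟹  x² − 4x − 60 = 0
x = 10 or x = −6, giving (10, −4) and (−6, 8).
Chord length = distance between (10, −4) and (−6, 8) = √400 = 20.

20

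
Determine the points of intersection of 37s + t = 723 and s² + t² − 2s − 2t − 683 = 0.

Substitute t = −37s + 723:
1370s² − 53430s + 520600 = 0  ⟹  s² − 39s + 380 = 0
s = 20 or s = 19, giving (20, −17) and (19, 20).

(19, 20) and (20, −17)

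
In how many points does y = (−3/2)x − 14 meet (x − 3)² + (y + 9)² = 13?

d² = (3·3 + 2·(−9) − (−28))²/13 = 361/13; r² = 13.
Since d² > r², the line lies outside the circle.

0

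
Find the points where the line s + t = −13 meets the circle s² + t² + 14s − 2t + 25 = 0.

From the line, t = −s − 13. Substituting:
2s² + 42s + 220 = 0  ⟹  s² + 21s + 110 = 0
s = −10 or s = −11, giving (−10, −3) and (−11, −2).

(−11, −2) and (−10, −3)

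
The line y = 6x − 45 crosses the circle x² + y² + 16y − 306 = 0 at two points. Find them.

Express y = 6x − 45 and substitute into the circle:
37x² − 444x + 999 = 0  ⟹  x² − 12x + 27 = 0
x = 9 or x = 3, giving (9, 9) and (3, −27).

(3, −27) and (9, 9)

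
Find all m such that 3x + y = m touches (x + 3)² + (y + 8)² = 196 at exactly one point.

m = −17 ± 14√10

Tangency holds when the distance from the centre (−3, −8) to the line equals the radius 14:
|3·(−3) + 1·(−8) − m| / √10 = 14
|m − (−17)| = 14√10.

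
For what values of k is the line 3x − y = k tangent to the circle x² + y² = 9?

k = ±3√10

For a tangent, require d(centre, line) = r = 3.
|3·0 − 1·0 − k| / √10 = 3
|k| = 3√10.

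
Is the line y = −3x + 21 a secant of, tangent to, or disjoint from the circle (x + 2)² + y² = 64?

disjoint

Centre (−2, 0), r² = 64. Distance² from centre to line = (−27)²/10 = 729/10.
Since d² > r², the line lies outside the circle.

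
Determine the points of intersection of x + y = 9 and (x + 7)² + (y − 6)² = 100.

(−7, 16) and (3, 6)

Substitute y = −x + 9:
2x² + 8x − 42 = 0  ⟹  x² + 4x − 21 = 0
x = 3 or x = −7, giving (3, 6) and (−7, 16).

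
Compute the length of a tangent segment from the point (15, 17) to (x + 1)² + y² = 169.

With centre O = (−1, 0), |OP|² = 545 and r² = 169.
Power of the point: PT² = |PO|² − r² = 376, so PT = 2√94.

2√94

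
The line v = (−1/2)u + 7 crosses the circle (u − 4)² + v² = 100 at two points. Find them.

(−2, 8) and (14, 0)

Express v = (14 − u)/2 and substitute into the circle:
5u² − 60u − 140 = 0  ⟹  u² − 12u − 28 = 0
u = 14 or u = −2, giving (14, 0) and (−2, 8).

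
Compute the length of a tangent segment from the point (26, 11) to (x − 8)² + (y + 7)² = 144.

6√14

With centre O = (8, −7), |OP|² = 648 and r² = 144.
By the tangent–radius right angle, tangent length = √(|PO|² − r²) = √504 = 6√14.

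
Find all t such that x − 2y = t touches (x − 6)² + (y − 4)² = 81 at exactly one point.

t = −2 ± 9√5

For a tangent, require d(centre, line) = r = 9.
|1·6 − 2·4 − t| / √5 = 9
|t − (−2)| = 9√5.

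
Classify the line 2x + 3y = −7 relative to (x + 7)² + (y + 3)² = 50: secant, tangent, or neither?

secant

Substituting the line into the circle gives 13x² + 118x − 5 = 0.
Discriminant = (118)² − 4·13·(−5) = 14184 > 0.
Two real roots: the line is a secant.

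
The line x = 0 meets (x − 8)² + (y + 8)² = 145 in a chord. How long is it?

18

The distance from (8, −8) to the line is 8, and r² = 145.
Chord = 2√(r² − d²) = 2·√(81) = 18.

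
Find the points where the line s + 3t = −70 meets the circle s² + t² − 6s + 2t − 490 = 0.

Express t = (−70 − s)/3 and substitute into the circle:
10s² + 80s + 70 = 0  ⟹  s² + 8s + 7 = 0
s = −1 or s = −7, giving (−1, −23) and (−7, −21).

(−7, −21) and (−1, −23)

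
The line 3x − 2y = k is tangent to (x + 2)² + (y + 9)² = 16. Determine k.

Tangency holds when the distance from the centre (−2, −9) to the line equals the radius 4:
|3·(−2) − 2·(−9) − k| / √13 = 4
|k − (12)| = 4√13.

k = 12 ± 4√13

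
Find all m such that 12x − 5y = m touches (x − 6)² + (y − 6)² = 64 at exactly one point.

m = −62 or m = 146

The line touches the circle iff its distance from (6, 6) is 8:
|12·6 − 5·6 − m| / √169 = 8
|m − (42)| = 8·13, so m = 146 or m = −62.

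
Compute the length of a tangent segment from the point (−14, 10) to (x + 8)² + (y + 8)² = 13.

√347

Centre (−8, −8), r² = 13. |PO|² = (−6)² + (18)² = 360.
The tangent meets the radius at right angles, so tangent² = |PO|² − r² = 360 − 13 = 347.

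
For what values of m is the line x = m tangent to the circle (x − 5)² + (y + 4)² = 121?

m = −6 or m = 16

The line touches the circle iff its distance from (5, −4) is 11:
|1·5 + 0·(−4) − m| / √1 = 11
|m − (5)| = 11, so m = 16 or m = −6.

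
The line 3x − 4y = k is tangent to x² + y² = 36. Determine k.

k = −30 or k = 30

Tangency holds when the distance from the centre (0, 0) to the line equals the radius 6:
|3·0 − 4·0 − k| / √25 = 6
|k| = 6·5, so k = 30 or k = −30.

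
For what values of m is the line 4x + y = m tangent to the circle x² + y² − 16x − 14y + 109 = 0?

m = 39 ± 2√17

Tangency holds when the distance from the centre (8, 7) to the line equals the radius 2:
|4·8 + 1·7 − m| / √17 = 2
|m − (39)| = 2√17.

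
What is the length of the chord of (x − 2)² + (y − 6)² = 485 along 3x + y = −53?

5√10

The distance from (2, 6) to the line is 65/√10, and r² = 485.
Chord = 2√(r² − d²) = 2·√(125/2) = 5√10.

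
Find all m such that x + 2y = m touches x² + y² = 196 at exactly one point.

The line touches the circle iff its distance from (0, 0) is 14:
|1·0 + 2·0 − m| / √5 = 14
|m| = 14√5.

m = ±14√5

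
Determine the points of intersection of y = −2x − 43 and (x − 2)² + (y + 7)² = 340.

(−16, −11) and (−12, −19)

Express y = −2x − 43 and substitute into the circle:
5x² + 140x + 960 = 0  ⟹  x² + 28x + 192 = 0
x = −12 or x = −16, giving (−12, −19) and (−16, −11).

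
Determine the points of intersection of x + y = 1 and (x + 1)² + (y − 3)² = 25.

From the line, y = −x + 1. Substituting:
2x² + 6x − 20 = 0  ⟹  x² + 3x − 10 = 0
x = 2 or x = −5, giving (2, −1) and (−5, 6).

(−5, 6) and (2, −1)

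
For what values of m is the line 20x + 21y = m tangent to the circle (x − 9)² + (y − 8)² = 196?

m = −58 or m = 754

For a tangent, require d(centre, line) = r = 14.
|20·9 + 21·8 − m| / √841 = 14
|m − (348)| = 14·29, so m = 754 or m = −58.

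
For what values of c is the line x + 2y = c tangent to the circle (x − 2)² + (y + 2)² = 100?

For a tangent, require d(centre, line) = r = 10.
|1·2 + 2·(−2) − c| / √5 = 10
|c − (−2)| = 10√5.

c = −2 ± 10√5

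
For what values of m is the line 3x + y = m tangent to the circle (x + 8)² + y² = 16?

m = −24 ± 4√10

Tangency holds when the distance from the centre (−8, 0) to the line equals the radius 4:
|3·(−8) + 1·0 − m| / √10 = 4
|m − (−24)| = 4√10.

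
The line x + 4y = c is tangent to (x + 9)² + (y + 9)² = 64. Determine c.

Tangency holds when the distance from the centre (−9, −9) to the line equals the radius 8:
|1·(−9) + 4·(−9) − c| / √17 = 8
|c − (−45)| = 8√17.

c = −45 ± 8√17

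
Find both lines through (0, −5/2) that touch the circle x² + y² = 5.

Write the tangent as mx − y + (−5/2 − m·(0)) = 0 and set its distance from the centre to √5:
[m·(0) − (5/2)]² = 5(m² + 1)
4m² − 1 = 0, so m = −1/2 or m = 1/2.
With m = −1/2: x + 2y = −5. With m = 1/2: x − 2y = 5.

x + 2y = −5 and x − 2y = 5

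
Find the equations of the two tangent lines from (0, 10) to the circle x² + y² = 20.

Let a tangent through (0, 10) have slope m. Its distance from (0, 0) must equal 2√5:
(0m − (−10))² = 20(m² + 1)
m² − 4 = 0, so m = −2 or m = 2.
With m = −2: 2x + y = 10. With m = 2: 2x − y = −10.

2x + y = 10 and 2x − y = −10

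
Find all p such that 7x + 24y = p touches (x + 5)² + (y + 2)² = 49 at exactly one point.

Tangency holds when the distance from the centre (−5, −2) to the line equals the radius 7:
|7·(−5) + 24·(−2) − p| / √625 = 7
|p − (−83)| = 7·25, so p = 92 or p = −258.

p = −258 or p = 92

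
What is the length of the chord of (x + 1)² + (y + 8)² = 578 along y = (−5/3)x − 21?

8√34

Express y = (−63 − 5x)/3 and substitute into the circle:
34x² + 408x − 3672 = 0  ⟹  x² + 12x − 108 = 0
x = 6 or x = −18, giving (6, −31) and (−18, 9).
Chord length = distance between (6, −31) and (−18, 9) = √2176 = 8√34.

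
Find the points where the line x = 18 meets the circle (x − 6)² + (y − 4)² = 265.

(18, −7) and (18, 15)

The line gives x = 18. Substituting into the circle:
y² − 8y − 105 = 0
y = 15 or y = −7, giving (18, 15) and (18, −7).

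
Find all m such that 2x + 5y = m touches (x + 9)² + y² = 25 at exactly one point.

Tangency holds when the distance from the centre (−9, 0) to the line equals the radius 5:
|2·(−9) + 5·0 − m| / √29 = 5
|m − (−18)| = 5√29.

m = −18 ± 5√29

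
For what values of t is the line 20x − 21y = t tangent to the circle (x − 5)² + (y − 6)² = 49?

t = −229 or t = 177

For a tangent, require d(centre, line) = r = 7.
|20·5 − 21·6 − t| / √841 = 7
|t − (−26)| = 7·29, so t = 177 or t = −229.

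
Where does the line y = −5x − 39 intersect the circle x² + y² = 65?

Express y = −5x − 39 and substitute into the circle:
26x² + 390x + 1456 = 0  ⟹  x² + 15x + 56 = 0
x = −7 or x = −8, giving (−7, −4) and (−8, 1).

(−8, 1) and (−7, −4)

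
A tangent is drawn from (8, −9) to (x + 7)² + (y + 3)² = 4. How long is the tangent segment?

Centre (−7, −3), r² = 4. |PO|² = (15)² + (−6)² = 261.
Power of the point: PT² = |PO|² − r² = 257, so PT = √257.

√257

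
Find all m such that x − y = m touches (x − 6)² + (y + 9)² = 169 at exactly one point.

m = 15 ± 13√2

Tangency holds when the distance from the centre (6, −9) to the line equals the radius 13:
|1·6 − 1·(−9) − m| / √2 = 13
|m − (15)| = 13√2.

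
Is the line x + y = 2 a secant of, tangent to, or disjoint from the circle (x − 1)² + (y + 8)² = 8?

Substituting the line into the circle gives 2x² − 22x + 93 = 0.
Discriminant = (−22)² − 4·2·(93) = −260 < 0.
No real roots: the line does not meet the circle.

disjoint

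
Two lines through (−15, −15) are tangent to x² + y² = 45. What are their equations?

x − 2y = 15 and 2x − y = −15

A line y − (−15) = m(x − (−15)) is tangent when its distance from (0, 0) is 3√5:
[m·(15) − (15)]² = 45(m² + 1)
2m² − 5m + 2 = 0, so m = 1/2 or m = 2.
Through (−15, −15) these give x − 2y = 15 and 2x − y = −15.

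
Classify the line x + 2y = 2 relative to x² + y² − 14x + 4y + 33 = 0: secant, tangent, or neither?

Substituting the line into the circle gives 5x² − 68x + 152 = 0.
Δ = 4624 − 3040 = 1584.
Two real roots: the line is a secant.

secant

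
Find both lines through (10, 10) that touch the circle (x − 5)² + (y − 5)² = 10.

A line y − (10) = m(x − (10)) is tangent when its distance from (5, 5) is √10:
(−5m − (−5))² = 10(m² + 1)
3m² − 10m + 3 = 0, so m = 1/3 or m = 3.
Through (10, 10) these give x − 3y = −20 and 3x − y = 20.

x − 3y = −20 and 3x − y = 20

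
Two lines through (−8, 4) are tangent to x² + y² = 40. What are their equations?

3x + y = −20 and x − 3y = −20

Let a tangent through (−8, 4) have slope m. Its distance from (0, 0) must equal 2√10:
(8m − (−4))² = 40(m² + 1)
3m² + 8m − 3 = 0, so m = −3 or m = 1/3.
With m = −3: 3x + y = −20. With m = 1/3: x − 3y = −20.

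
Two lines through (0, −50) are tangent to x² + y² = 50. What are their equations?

7x − y = 50 and 7x + y = −50

Write the tangent as mx − y + (−50 − m·(0)) = 0 and set its distance from the centre to 5√2:
[m·(0) − (50)]² = 50(m² + 1)
m² − 49 = 0, so m = 7 or m = −7.
With m = 7: 7x − y = 50. With m = −7: 7x + y = −50.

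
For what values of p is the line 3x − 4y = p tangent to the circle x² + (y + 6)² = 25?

The line touches the circle iff its distance from (0, −6) is 5:
|3·0 − 4·(−6) − p| / √25 = 5
|p − (24)| = 5·5, so p = 49 or p = −1.

p = −1 or p = 49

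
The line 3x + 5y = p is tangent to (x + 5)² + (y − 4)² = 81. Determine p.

p = 5 ± 9√34

For a tangent, require d(centre, line) = r = 9.
|3·(−5) + 5·4 − p| / √34 = 9
|p − (5)| = 9√34.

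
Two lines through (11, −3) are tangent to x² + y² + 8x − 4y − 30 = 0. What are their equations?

Write the tangent as mx − y + (−3 − m·(11)) = 0 and set its distance from the centre to 5√2:
(−15m − (5))² = 50(m² + 1)
7m² + 6m − 1 = 0, so m = −1 or m = 1/7.
Through (11, −3) these give x + y = 8 and x − 7y = 32.

x + y = 8 and x − 7y = 32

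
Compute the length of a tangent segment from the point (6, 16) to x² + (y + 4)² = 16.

2√105

Centre (0, −4), r² = 16. |PO|² = (6)² + (20)² = 436.
Power of the point: PT² = |PO|² − r² = 420, so PT = 2√105.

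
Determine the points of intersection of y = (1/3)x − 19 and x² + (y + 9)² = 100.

Substitute y = (−57 + x)/3:
10x² − 60x = 0  ⟹  x² − 6x = 0
x = 6 or x = 0, giving (6, −17) and (0, −19).

(0, −19) and (6, −17)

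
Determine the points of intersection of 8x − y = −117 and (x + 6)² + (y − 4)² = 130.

(−15, −3) and (−13, 13)

From the line, y = 8x + 117. Substituting:
65x² + 1820x + 12675 = 0  ⟹  x² + 28x + 195 = 0
x = −13 or x = −15, giving (−13, 13) and (−15, −3).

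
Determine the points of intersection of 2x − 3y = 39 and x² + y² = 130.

(3, −11) and (9, −7)

From the line, y = (−39 + 2x)/3. Substituting:
13x² − 156x + 351 = 0  ⟹  x² − 12x + 27 = 0
x = 9 or x = 3, giving (9, −7) and (3, −11).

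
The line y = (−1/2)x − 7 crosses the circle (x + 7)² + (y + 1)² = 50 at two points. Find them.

(−14, 0) and (−2, −6)

Substitute y = (−14 − x)/2:
5x² + 80x + 140 = 0  ⟹  x² + 16x + 28 = 0
x = −2 or x = −14, giving (−2, −6) and (−14, 0).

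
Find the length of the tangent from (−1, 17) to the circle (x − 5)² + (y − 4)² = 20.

The centre is (5, 4) and r = 2√5. The square of the distance from P to the centre is 36 + 169 = 205.
By the tangent–radius right angle, tangent length = √(|PO|² − r²) = √185.

√185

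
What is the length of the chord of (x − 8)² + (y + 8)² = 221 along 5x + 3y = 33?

5√34

The distance from (8, −8) to the line is 17/√34, and r² = 221.
Half the chord is √(r² − d²) = √(425/2), so the full chord is 5√34.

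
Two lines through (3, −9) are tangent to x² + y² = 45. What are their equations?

A line y − (−9) = m(x − (3)) is tangent when its distance from (0, 0) is 3√5:
[m·(−3) − (9)]² = 45(m² + 1)
2m² − 3m − 2 = 0, so m = −1/2 or m = 2.
With m = −1/2: x + 2y = −15. With m = 2: 2x − y = 15.

x + 2y = −15 and 2x − y = 15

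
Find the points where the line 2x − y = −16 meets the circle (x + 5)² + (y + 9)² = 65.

Express y = 2x + 16 and substitute into the circle:
5x² + 110x + 585 = 0  ⟹  x² + 22x + 117 = 0
x = −9 or x = −13, giving (−9, −2) and (−13, −10).

(−13, −10) and (−9, −2)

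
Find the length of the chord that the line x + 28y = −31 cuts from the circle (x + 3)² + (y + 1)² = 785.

2√785

From the line, y = (−31 − x)/28. Substituting:
785x² + 4710x − 608375 = 0  ⟹  x² + 6x − 775 = 0
x = 25 or x = −31, giving (25, −2) and (−31, 0).
Chord length = distance between (25, −2) and (−31, 0) = √3140 = 2√785.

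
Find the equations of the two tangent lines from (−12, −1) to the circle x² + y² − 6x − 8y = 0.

y = −1 and 3x − 4y = −32

A line y − (−1) = m(x − (−12)) is tangent when its distance from (3, 4) is 5:
[m·(15) − (5)]² = 25(m² + 1)
4m² − 3m = 0, so m = 0 or m = 3/4.
Through (−12, −1) these give y = −1 and 3x − 4y = −32.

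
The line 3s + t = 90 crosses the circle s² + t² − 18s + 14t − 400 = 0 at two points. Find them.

Express t = −3s + 90 and substitute into the circle:
10s² − 600s + 8960 = 0  ⟹  s² − 60s + 896 = 0
s = 32 or s = 28, giving (32, −6) and (28, 6).

(28, 6) and (32, −6)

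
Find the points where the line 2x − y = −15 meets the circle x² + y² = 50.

From the line, y = 2x + 15. Substituting:
5x² + 60x + 175 = 0  ⟹  x² + 12x + 35 = 0
x = −5 or x = −7, giving (−5, 5) and (−7, 1).

(−7, 1) and (−5, 5)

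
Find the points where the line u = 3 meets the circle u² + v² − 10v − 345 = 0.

(3, −14) and (3, 24)

The line gives u = 3. Substituting into the circle:
v² − 10v − 336 = 0
v = 24 or v = −14, giving (3, 24) and (3, −14).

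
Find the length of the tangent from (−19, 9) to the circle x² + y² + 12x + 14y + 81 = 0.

The centre is (−6, −7) and r = 2. The square of the distance from P to the centre is 169 + 256 = 425.
Power of the point: PT² = |PO|² − r² = 421, so PT = √421.

√421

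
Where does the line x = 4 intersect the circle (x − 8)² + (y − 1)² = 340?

(4, −17) and (4, 19)

The line gives x = 4. Substituting into the circle:
y² − 2y − 323 = 0
y = 19 or y = −17, giving (4, 19) and (4, −17).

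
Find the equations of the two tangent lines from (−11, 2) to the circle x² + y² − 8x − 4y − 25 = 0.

x + 2y = −7 and x − 2y = −15

Write the tangent as mx − y + (2 − m·(−11)) = 0 and set its distance from the centre to 3√5:
[m·(15) − (0)]² = 45(m² + 1)
4m² − 1 = 0, so m = −1/2 or m = 1/2.
Through (−11, 2) these give x + 2y = −7 and x − 2y = −15.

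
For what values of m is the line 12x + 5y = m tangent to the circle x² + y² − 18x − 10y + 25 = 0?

m = 16 or m = 250

Tangency holds when the distance from the centre (9, 5) to the line equals the radius 9:
|12·9 + 5·5 − m| / √169 = 9
|m − (133)| = 9·13, so m = 250 or m = 16.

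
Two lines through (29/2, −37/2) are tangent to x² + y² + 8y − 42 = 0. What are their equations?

Let a tangent through (29/2, −37/2) have slope m. Its distance from (0, −4) must equal √58:
(−29/2m − (29/2))² = 58(m² + 1)
21m² + 58m + 21 = 0, so m = −7/3 or m = −3/7.
With m = −7/3: 7x + 3y = 46. With m = −3/7: 3x + 7y = −86.

7x + 3y = 46 and 3x + 7y = −86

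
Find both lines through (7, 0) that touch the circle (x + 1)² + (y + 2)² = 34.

A line y − (0) = m(x − (7)) is tangent when its distance from (−1, −2) is √34:
(−8m − (−2))² = 34(m² + 1)
15m² − 16m − 15 = 0, so m = −3/5 or m = 5/3.
With m = −3/5: 3x + 5y = 21. With m = 5/3: 5x − 3y = 35.

3x + 5y = 21 and 5x − 3y = 35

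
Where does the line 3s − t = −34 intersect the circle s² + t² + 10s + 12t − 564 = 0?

From the line, t = 3s + 34. Substituting:
10s² + 250s + 1000 = 0  ⟹  s² + 25s + 100 = 0
s = −5 or s = −20, giving (−5, 19) and (−20, −26).

(−20, −26) and (−5, 19)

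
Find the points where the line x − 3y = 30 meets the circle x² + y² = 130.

Express y = (−30 + x)/3 and substitute into the circle:
10x² − 60x − 270 = 0  ⟹  x² − 6x − 27 = 0
x = 9 or x = −3, giving (9, −7) and (−3, −11).

(−3, −11) and (9, −7)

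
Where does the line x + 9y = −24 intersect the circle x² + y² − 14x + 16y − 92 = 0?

Express y = (−24 − x)/9 and substitute into the circle:
82x² − 1230x − 10332 = 0  ⟹  x² − 15x − 126 = 0
x = 21 or x = −6, giving (21, −5) and (−6, −2).

(−6, −2) and (21, −5)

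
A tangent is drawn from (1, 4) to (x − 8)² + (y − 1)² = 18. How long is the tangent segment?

2√10

The centre is (8, 1) and r = 3√2. The square of the distance from P to the centre is 49 + 9 = 58.
The tangent meets the radius at right angles, so tangent² = |PO|² − r² = 58 − 18 = 40.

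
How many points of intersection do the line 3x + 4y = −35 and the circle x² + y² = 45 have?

0

Substituting the line into the circle gives 25x² + 210x + 505 = 0.
Δ = 44100 − 50500 = −6400.
No real roots: the line does not meet the circle.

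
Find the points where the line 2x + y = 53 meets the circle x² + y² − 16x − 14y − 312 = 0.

(13, 27) and (27, −1)

Express y = −2x + 53 and substitute into the circle:
5x² − 200x + 1755 = 0  ⟹  x² − 40x + 351 = 0
x = 27 or x = 13, giving (27, −1) and (13, 27).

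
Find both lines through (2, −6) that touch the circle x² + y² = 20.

Write the tangent as mx − y + (−6 − m·(2)) = 0 and set its distance from the centre to 2√5:
(−2m − (6))² = 20(m² + 1)
2m² − 3m − 2 = 0, so m = −1/2 or m = 2.
Through (2, −6) these give x + 2y = −10 and 2x − y = 10.

x + 2y = −10 and 2x − y = 10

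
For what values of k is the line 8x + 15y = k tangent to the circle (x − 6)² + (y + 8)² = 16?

k = −140 or k = −4

Tangency holds when the distance from the centre (6, −8) to the line equals the radius 4:
|8·6 + 15·(−8) − k| / √289 = 4
|k − (−72)| = 4·17, so k = −4 or k = −140.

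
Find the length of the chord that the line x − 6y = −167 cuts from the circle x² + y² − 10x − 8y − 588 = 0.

2√37

From the line, y = (167 + x)/6. Substituting:
37x² − 74x − 1295 = 0  ⟹  x² − 2x − 35 = 0
x = 7 or x = −5, giving (7, 29) and (−5, 27).
Chord length = distance between (7, 29) and (−5, 27) = √148 = 2√37.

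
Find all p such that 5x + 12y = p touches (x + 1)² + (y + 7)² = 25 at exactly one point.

Tangency holds when the distance from the centre (−1, −7) to the line equals the radius 5:
|5·(−1) + 12·(−7) − p| / √169 = 5
|p − (−89)| = 5·13, so p = −24 or p = −154.

p = −154 or p = −24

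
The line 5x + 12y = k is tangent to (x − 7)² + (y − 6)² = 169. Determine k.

Tangency holds when the distance from the centre (7, 6) to the line equals the radius 13:
|5·7 + 12·6 − k| / √169 = 13
|k − (107)| = 13·13, so k = 276 or k = −62.

k = −62 or k = 276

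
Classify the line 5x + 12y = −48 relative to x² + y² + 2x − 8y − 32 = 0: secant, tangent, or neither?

tangent

Substituting the line into the circle gives 169x² + 1248x + 2304 = 0.
Δ = 1557504 − 1557504 = 0.
A repeated root: the line is tangent.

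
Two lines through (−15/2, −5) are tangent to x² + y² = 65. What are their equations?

Write the tangent as mx − y + (−5 − m·(−15/2)) = 0 and set its distance from the centre to √65:
[m·(15/2) − (5)]² = 65(m² + 1)
7m² + 60m + 32 = 0, so m = −8 or m = −4/7.
Through (−15/2, −5) these give 8x + y = −65 and 4x + 7y = −65.

8x + y = −65 and 4x + 7y = −65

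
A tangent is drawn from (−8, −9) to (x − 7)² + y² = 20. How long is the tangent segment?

The centre is (7, 0) and r = 2√5. The square of the distance from P to the centre is 225 + 81 = 306.
The tangent meets the radius at right angles, so tangent² = |PO|² − r² = 306 − 20 = 286.

√286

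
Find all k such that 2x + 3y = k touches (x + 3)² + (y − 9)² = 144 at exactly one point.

k = 21 ± 12√13

Tangency holds when the distance from the centre (−3, 9) to the line equals the radius 12:
|2·(−3) + 3·9 − k| / √13 = 12
|k − (21)| = 12√13.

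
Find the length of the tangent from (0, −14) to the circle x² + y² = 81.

The centre is (0, 0) and r = 9. The square of the distance from P to the centre is 0 + 196 = 196.
The tangent meets the radius at right angles, so tangent² = |PO|² − r² = 196 − 81 = 115.

√115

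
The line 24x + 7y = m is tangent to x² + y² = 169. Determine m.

m = −325 or m = 325

For a tangent, require d(centre, line) = r = 13.
|24·0 + 7·0 − m| / √625 = 13
|m| = 13·25, so m = 325 or m = −325.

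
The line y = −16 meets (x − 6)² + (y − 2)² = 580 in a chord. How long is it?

32

The distance from (6, 2) to the line is 18, and r² = 580.
Half the chord is √(r² − d²) = √(256), so the full chord is 32.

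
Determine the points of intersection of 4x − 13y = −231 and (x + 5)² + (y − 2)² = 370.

Substitute y = (231 + 4x)/13:
185x² + 3330x − 16280 = 0  ⟹  x² + 18x − 88 = 0
x = 4 or x = −22, giving (4, 19) and (−22, 11).

(−22, 11) and (4, 19)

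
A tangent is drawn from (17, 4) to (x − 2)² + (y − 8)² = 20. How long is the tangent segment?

√221

Centre (2, 8), r² = 20. |PO|² = (15)² + (−4)² = 241.
The tangent meets the radius at right angles, so tangent² = |PO|² − r² = 241 − 20 = 221.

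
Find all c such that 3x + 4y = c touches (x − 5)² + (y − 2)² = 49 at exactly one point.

Tangency holds when the distance from the centre (5, 2) to the line equals the radius 7:
|3·5 + 4·2 − c| / √25 = 7
|c − (23)| = 7·5, so c = 58 or c = −12.

c = −12 or c = 58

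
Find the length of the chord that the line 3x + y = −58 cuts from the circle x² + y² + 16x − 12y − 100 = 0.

4√10

The distance from (−8, 6) to the line is 40/√10, and r² = 200.
Half the chord is √(r² − d²) = √(40), so the full chord is 4√10.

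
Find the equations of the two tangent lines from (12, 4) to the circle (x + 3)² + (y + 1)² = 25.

y = 4 and 3x − 4y = 20

A line y − (4) = m(x − (12)) is tangent when its distance from (−3, −1) is 5:
(−15m − (−5))² = 25(m² + 1)
4m² − 3m = 0, so m = 0 or m = 3/4.
With m = 0: y = 4. With m = 3/4: 3x − 4y = 20.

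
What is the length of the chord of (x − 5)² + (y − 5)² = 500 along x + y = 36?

The distance from (5, 5) to the line is 26/√2, and r² = 500.
Chord = 2√(r² − d²) = 2·√(162) = 18√2.

18√2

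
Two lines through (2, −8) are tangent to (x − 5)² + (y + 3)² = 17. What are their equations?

4x + y = 0 and x − 4y = 34

Write the tangent as mx − y + (−8 − m·(2)) = 0 and set its distance from the centre to √17:
[m·(3) − (5)]² = 17(m² + 1)
4m² + 15m − 4 = 0, so m = −4 or m = 1/4.
With m = −4: 4x + y = 0. With m = 1/4: x − 4y = 34.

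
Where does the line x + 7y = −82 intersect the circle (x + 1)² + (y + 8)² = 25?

Substitute y = (−82 − x)/7:
50x² + 150x − 500 = 0  ⟹  x² + 3x − 10 = 0
x = 2 or x = −5, giving (2, −12) and (−5, −11).

(−5, −11) and (2, −12)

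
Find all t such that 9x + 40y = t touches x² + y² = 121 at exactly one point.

t = −451 or t = 451

For a tangent, require d(centre, line) = r = 11.
|9·0 + 40·0 − t| / √1681 = 11
|t| = 11·41, so t = 451 or t = −451.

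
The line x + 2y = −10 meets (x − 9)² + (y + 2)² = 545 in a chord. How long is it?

From the line, y = (−10 − x)/2. Substituting:
5x² − 60x − 1820 = 0  ⟹  x² − 12x − 364 = 0
x = 26 or x = −14, giving (26, −18) and (−14, 2).
Chord length = distance between (26, −18) and (−14, 2) = √2000 = 20√5.

20√5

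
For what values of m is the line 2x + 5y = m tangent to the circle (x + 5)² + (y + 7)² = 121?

Tangency holds when the distance from the centre (−5, −7) to the line equals the radius 11:
|2·(−5) + 5·(−7) − m| / √29 = 11
|m − (−45)| = 11√29.

m = −45 ± 11√29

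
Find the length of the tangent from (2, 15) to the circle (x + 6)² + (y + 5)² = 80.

The centre is (−6, −5) and r = 4√5. The square of the distance from P to the centre is 64 + 400 = 464.
The tangent meets the radius at right angles, so tangent² = |PO|² − r² = 464 − 80 = 384.

8√6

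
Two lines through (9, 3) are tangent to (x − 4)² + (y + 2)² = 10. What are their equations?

x − 3y = 0 and 3x − y = 24

A line y − (3) = m(x − (9)) is tangent when its distance from (4, −2) is √10:
(−5m − (−5))² = 10(m² + 1)
3m² − 10m + 3 = 0, so m = 1/3 or m = 3.
Through (9, 3) these give x − 3y = 0 and 3x − y = 24.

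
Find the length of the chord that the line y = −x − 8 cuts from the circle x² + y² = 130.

From the line, y = −x − 8. Substituting:
2x² + 16x − 66 = 0  ⟹  x² + 8x − 33 = 0
x = 3 or x = −11, giving (3, −11) and (−11, 3).
Chord length = distance between (3, −11) and (−11, 3) = √392 = 14√2.

14√2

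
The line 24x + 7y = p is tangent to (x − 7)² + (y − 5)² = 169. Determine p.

The line touches the circle iff its distance from (7, 5) is 13:
|24·7 + 7·5 − p| / √625 = 13
|p − (203)| = 13·25, so p = 528 or p = −122.

p = −122 or p = 528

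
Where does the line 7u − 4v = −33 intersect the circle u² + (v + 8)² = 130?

Substitute v = (33 + 7u)/4:
65u² + 910u + 2145 = 0  ⟹  u² + 14u + 33 = 0
u = −3 or u = −11, giving (−3, 3) and (−11, −11).

(−11, −11) and (−3, 3)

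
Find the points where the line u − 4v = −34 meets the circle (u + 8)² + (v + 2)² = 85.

(−14, 5) and (−6, 7)

From the line, v = (34 + u)/4. Substituting:
17u² + 340u + 1428 = 0  ⟹  u² + 20u + 84 = 0
u = −6 or u = −14, giving (−6, 7) and (−14, 5).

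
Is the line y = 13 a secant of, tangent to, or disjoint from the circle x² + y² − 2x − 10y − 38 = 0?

tangent

Substituting the line into the circle gives x² − 2x + 1 = 0.
Discriminant = (−2)² − 4·1·(1) = 0.
A repeated root: the line is tangent.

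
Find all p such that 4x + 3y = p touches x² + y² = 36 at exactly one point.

The line touches the circle iff its distance from (0, 0) is 6:
|4·0 + 3·0 − p| / √25 = 6
|p| = 6·5, so p = 30 or p = −30.

p = −30 or p = 30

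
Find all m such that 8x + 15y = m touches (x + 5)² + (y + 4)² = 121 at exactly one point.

m = −287 or m = 87

The line touches the circle iff its distance from (−5, −4) is 11:
|8·(−5) + 15·(−4) − m| / √289 = 11
|m − (−100)| = 11·17, so m = 87 or m = −287.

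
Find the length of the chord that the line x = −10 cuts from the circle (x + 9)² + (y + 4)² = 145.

24

The line gives x = −10. Substituting into the circle:
y² + 8y − 128 = 0
y = 8 or y = −16, giving (−10, 8) and (−10, −16).
Chord length = distance between (−10, 8) and (−10, −16) = √576 = 24.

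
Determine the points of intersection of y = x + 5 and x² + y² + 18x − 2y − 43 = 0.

(−14, −9) and (1, 6)

Substitute y = x + 5:
2x² + 26x − 28 = 0  ⟹  x² + 13x − 14 = 0
x = 1 or x = −14, giving (1, 6) and (−14, −9).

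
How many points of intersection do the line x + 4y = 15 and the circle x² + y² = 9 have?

0

Substituting the line into the circle gives 17x² − 30x + 81 = 0.
Discriminant = (−30)² − 4·17·(81) = −4608 < 0.
No real roots: the line does not meet the circle.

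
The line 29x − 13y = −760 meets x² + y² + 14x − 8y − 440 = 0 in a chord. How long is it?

√1010

From the line, y = (760 + 29x)/13. Substituting:
1010x² + 43430x + 424200 = 0  ⟹  x² + 43x + 420 = 0
x = −15 or x = −28, giving (−15, 25) and (−28, −4).
Chord length = distance between (−15, 25) and (−28, −4) = √1010 = √1010.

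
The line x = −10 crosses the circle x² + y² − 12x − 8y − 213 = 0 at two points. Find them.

The line gives x = −10. Substituting into the circle:
y² − 8y + 7 = 0
y = 7 or y = 1, giving (−10, 7) and (−10, 1).

(−10, 1) and (−10, 7)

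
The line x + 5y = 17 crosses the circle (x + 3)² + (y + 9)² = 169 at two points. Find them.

(−3, 4) and (2, 3)

Substitute y = (17 − x)/5:
26x² + 26x − 156 = 0  ⟹  x² + x − 6 = 0
x = 2 or x = −3, giving (2, 3) and (−3, 4).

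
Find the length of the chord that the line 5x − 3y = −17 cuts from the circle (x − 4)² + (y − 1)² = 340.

6√34

Substitute y = (17 + 5x)/3:
34x² + 68x − 2720 = 0  ⟹  x² + 2x − 80 = 0
x = 8 or x = −10, giving (8, 19) and (−10, −11).
|(8, 19) − (−10, −11)| = √((18)² + (30)²) = 6√34.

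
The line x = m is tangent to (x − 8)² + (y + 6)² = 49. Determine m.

Tangency holds when the distance from the centre (8, −6) to the line equals the radius 7:
|1·8 + 0·(−6) − m| / √1 = 7
|m − (8)| = 7, so m = 15 or m = 1.

m = 1 or m = 15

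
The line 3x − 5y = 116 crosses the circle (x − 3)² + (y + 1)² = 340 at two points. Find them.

(7, −19) and (17, −13)

From the line, y = (−116 + 3x)/5. Substituting:
34x² − 816x + 4046 = 0  ⟹  x² − 24x + 119 = 0
x = 17 or x = 7, giving (17, −13) and (7, −19).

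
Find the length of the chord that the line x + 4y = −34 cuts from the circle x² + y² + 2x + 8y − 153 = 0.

Express y = (−34 − x)/4 and substitute into the circle:
17x² + 68x − 2380 = 0  ⟹  x² + 4x − 140 = 0
x = 10 or x = −14, giving (10, −11) and (−14, −5).
Chord length = distance between (10, −11) and (−14, −5) = √612 = 6√17.

6√17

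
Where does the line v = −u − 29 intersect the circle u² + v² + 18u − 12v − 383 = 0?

(−31, 2) and (−13, −16)

From the line, v = −u − 29. Substituting:
2u² + 88u + 806 = 0  ⟹  u² + 44u + 403 = 0
u = −13 or u = −31, giving (−13, −16) and (−31, 2).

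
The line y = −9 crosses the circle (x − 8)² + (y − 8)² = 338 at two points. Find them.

(1, −9) and (15, −9)

From the line, y = −9. Substituting:
x² − 16x + 15 = 0
x = 15 or x = 1, giving (15, −9) and (1, −9).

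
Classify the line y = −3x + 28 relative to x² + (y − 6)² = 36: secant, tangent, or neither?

neither

Substituting the line into the circle gives 10x² − 132x + 448 = 0.
Δ = 17424 − 17920 = −496.
No real roots: the line does not meet the circle.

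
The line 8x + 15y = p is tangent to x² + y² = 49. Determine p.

For a tangent, require d(centre, line) = r = 7.
|8·0 + 15·0 − p| / √289 = 7
|p| = 7·17, so p = 119 or p = −119.

p = −119 or p = 119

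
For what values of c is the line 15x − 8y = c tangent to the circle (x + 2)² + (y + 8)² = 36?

The line touches the circle iff its distance from (−2, −8) is 6:
|15·(−2) − 8·(−8) − c| / √289 = 6
|c − (34)| = 6·17, so c = 136 or c = −68.

c = −68 or c = 136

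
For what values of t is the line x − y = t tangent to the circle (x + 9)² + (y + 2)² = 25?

t = −7 ± 5√2

The line touches the circle iff its distance from (−9, −2) is 5:
|1·(−9) − 1·(−2) − t| / √2 = 5
|t − (−7)| = 5√2.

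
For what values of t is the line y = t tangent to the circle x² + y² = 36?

t = −6 or t = 6

Tangency holds when the distance from the centre (0, 0) to the line equals the radius 6:
|0·0 + 1·0 − t| / √1 = 6
|t| = 6, so t = 6 or t = −6.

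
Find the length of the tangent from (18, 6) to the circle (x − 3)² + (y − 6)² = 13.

The centre is (3, 6) and r = √13. The square of the distance from P to the centre is 225 + 0 = 225.
Power of the point: PT² = |PO|² − r² = 212, so PT = 2√53.

2√53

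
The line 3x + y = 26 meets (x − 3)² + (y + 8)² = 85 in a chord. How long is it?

The distance from (3, −8) to the line is 25/√10, and r² = 85.
Chord = 2√(r² − d²) = 2·√(45/2) = 3√10.

3√10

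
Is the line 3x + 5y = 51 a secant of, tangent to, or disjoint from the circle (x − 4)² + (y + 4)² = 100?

disjoint

Substituting the line into the circle gives 34x² − 626x + 2941 = 0.
Discriminant = (−626)² − 4·34·(2941) = −8100 < 0.
No real roots: the line does not meet the circle.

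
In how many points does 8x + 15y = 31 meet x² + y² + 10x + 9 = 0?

0

Substituting the line into the circle gives 289x² + 1754x + 2986 = 0.
Discriminant = (1754)² − 4·289·(2986) = −375300 < 0.
No real roots: the line does not meet the circle.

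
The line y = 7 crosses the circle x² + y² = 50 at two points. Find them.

(−1, 7) and (1, 7)

Express y = 7 and substitute into the circle:
x² − 1 = 0
x = 1 or x = −1, giving (1, 7) and (−1, 7).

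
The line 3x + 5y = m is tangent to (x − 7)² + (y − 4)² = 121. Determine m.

The line touches the circle iff its distance from (7, 4) is 11:
|3·7 + 5·4 − m| / √34 = 11
|m − (41)| = 11√34.

m = 41 ± 11√34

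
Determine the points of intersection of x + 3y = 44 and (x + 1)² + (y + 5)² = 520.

(−7, 17) and (17, 9)

From the line, y = (44 − x)/3. Substituting:
10x² − 100x − 1190 = 0  ⟹  x² − 10x − 119 = 0
x = 17 or x = −7, giving (17, 9) and (−7, 17).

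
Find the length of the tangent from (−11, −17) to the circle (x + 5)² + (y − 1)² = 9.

With centre O = (−5, 1), |OP|² = 360 and r² = 9.
The tangent meets the radius at right angles, so tangent² = |PO|² − r² = 360 − 9 = 351.

3√39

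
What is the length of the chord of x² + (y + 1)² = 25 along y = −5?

Substitute y = −5:
x² − 9 = 0
x = 3 or x = −3, giving (3, −5) and (−3, −5).
Chord length = distance between (3, −5) and (−3, −5) = √36 = 6.

6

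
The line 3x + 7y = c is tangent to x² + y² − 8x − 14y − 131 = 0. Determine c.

c = 61 ± 14√58

Tangency holds when the distance from the centre (4, 7) to the line equals the radius 14:
|3·4 + 7·7 − c| / √58 = 14
|c − (61)| = 14√58.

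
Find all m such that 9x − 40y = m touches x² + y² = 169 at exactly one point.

m = −533 or m = 533

Tangency holds when the distance from the centre (0, 0) to the line equals the radius 13:
|9·0 − 40·0 − m| / √1681 = 13
|m| = 13·41, so m = 533 or m = −533.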